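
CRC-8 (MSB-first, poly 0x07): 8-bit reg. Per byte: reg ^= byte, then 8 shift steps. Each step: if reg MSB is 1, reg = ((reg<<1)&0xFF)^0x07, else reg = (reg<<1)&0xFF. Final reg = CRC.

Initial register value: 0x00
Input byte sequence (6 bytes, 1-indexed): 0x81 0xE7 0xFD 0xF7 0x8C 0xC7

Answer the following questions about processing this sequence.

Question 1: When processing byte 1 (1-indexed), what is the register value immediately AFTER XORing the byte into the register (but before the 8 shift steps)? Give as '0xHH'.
Register before byte 1: 0x00
Byte 1: 0x81
0x00 XOR 0x81 = 0x81

Answer: 0x81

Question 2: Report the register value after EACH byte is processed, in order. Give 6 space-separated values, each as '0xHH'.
0x8E 0x18 0xB5 0xC9 0xDC 0x41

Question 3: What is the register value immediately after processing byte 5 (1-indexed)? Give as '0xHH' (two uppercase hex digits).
Answer: 0xDC

Derivation:
After byte 1 (0x81): reg=0x8E
After byte 2 (0xE7): reg=0x18
After byte 3 (0xFD): reg=0xB5
After byte 4 (0xF7): reg=0xC9
After byte 5 (0x8C): reg=0xDC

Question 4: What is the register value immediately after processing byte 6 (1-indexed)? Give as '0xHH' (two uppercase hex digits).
Answer: 0x41

Derivation:
After byte 1 (0x81): reg=0x8E
After byte 2 (0xE7): reg=0x18
After byte 3 (0xFD): reg=0xB5
After byte 4 (0xF7): reg=0xC9
After byte 5 (0x8C): reg=0xDC
After byte 6 (0xC7): reg=0x41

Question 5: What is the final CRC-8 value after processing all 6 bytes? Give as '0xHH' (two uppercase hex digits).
Answer: 0x41

Derivation:
After byte 1 (0x81): reg=0x8E
After byte 2 (0xE7): reg=0x18
After byte 3 (0xFD): reg=0xB5
After byte 4 (0xF7): reg=0xC9
After byte 5 (0x8C): reg=0xDC
After byte 6 (0xC7): reg=0x41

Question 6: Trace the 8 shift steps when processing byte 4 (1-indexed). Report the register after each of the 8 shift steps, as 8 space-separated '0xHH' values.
Answer: 0x84 0x0F 0x1E 0x3C 0x78 0xF0 0xE7 0xC9

Derivation:
After byte 1 (0x81): reg=0x8E
After byte 2 (0xE7): reg=0x18
After byte 3 (0xFD): reg=0xB5
Register before byte 4: 0xB5
After XOR with byte 0xF7: 0x42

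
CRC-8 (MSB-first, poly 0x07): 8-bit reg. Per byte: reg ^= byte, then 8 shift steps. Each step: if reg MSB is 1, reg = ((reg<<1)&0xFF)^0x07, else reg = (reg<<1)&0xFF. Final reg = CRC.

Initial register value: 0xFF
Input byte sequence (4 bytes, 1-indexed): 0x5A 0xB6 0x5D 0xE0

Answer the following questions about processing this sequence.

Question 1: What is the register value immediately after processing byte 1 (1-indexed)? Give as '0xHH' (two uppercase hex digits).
Answer: 0x72

Derivation:
After byte 1 (0x5A): reg=0x72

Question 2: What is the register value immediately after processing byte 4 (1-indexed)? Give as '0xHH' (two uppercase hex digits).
Answer: 0x6D

Derivation:
After byte 1 (0x5A): reg=0x72
After byte 2 (0xB6): reg=0x52
After byte 3 (0x5D): reg=0x2D
After byte 4 (0xE0): reg=0x6D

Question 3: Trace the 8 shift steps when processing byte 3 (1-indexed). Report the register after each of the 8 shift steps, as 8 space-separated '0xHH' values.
After byte 1 (0x5A): reg=0x72
After byte 2 (0xB6): reg=0x52
Register before byte 3: 0x52
After XOR with byte 0x5D: 0x0F

Answer: 0x1E 0x3C 0x78 0xF0 0xE7 0xC9 0x95 0x2D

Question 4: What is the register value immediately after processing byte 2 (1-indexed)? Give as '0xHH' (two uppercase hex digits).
After byte 1 (0x5A): reg=0x72
After byte 2 (0xB6): reg=0x52

Answer: 0x52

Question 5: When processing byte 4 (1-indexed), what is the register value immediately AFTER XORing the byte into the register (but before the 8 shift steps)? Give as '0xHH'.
Register before byte 4: 0x2D
Byte 4: 0xE0
0x2D XOR 0xE0 = 0xCD

Answer: 0xCD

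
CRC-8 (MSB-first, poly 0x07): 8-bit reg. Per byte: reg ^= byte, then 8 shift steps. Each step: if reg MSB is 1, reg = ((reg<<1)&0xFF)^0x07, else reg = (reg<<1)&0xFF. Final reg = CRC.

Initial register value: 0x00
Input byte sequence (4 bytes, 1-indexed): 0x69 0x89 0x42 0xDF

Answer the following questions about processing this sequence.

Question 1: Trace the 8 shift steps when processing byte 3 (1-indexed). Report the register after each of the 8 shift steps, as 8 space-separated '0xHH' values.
Answer: 0x7F 0xFE 0xFB 0xF1 0xE5 0xCD 0x9D 0x3D

Derivation:
After byte 1 (0x69): reg=0x18
After byte 2 (0x89): reg=0xFE
Register before byte 3: 0xFE
After XOR with byte 0x42: 0xBC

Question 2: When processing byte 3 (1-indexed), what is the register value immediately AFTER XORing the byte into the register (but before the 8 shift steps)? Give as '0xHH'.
Register before byte 3: 0xFE
Byte 3: 0x42
0xFE XOR 0x42 = 0xBC

Answer: 0xBC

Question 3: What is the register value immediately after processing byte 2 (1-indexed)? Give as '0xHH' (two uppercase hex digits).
Answer: 0xFE

Derivation:
After byte 1 (0x69): reg=0x18
After byte 2 (0x89): reg=0xFE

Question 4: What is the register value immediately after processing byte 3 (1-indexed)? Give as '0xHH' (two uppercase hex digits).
Answer: 0x3D

Derivation:
After byte 1 (0x69): reg=0x18
After byte 2 (0x89): reg=0xFE
After byte 3 (0x42): reg=0x3D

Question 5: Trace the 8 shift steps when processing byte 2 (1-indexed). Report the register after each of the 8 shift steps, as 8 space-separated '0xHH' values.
After byte 1 (0x69): reg=0x18
Register before byte 2: 0x18
After XOR with byte 0x89: 0x91

Answer: 0x25 0x4A 0x94 0x2F 0x5E 0xBC 0x7F 0xFE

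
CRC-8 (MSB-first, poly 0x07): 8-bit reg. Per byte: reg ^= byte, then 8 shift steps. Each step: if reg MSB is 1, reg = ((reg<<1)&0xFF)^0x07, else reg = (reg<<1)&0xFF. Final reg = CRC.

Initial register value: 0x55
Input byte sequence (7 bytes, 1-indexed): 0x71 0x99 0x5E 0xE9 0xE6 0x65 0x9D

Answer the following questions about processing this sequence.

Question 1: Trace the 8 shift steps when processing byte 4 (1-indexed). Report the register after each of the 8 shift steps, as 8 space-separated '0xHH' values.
Answer: 0x87 0x09 0x12 0x24 0x48 0x90 0x27 0x4E

Derivation:
After byte 1 (0x71): reg=0xFC
After byte 2 (0x99): reg=0x3C
After byte 3 (0x5E): reg=0x29
Register before byte 4: 0x29
After XOR with byte 0xE9: 0xC0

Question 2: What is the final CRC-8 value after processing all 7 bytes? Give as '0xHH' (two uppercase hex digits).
After byte 1 (0x71): reg=0xFC
After byte 2 (0x99): reg=0x3C
After byte 3 (0x5E): reg=0x29
After byte 4 (0xE9): reg=0x4E
After byte 5 (0xE6): reg=0x51
After byte 6 (0x65): reg=0x8C
After byte 7 (0x9D): reg=0x77

Answer: 0x77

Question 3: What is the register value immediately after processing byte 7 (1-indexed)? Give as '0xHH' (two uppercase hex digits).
Answer: 0x77

Derivation:
After byte 1 (0x71): reg=0xFC
After byte 2 (0x99): reg=0x3C
After byte 3 (0x5E): reg=0x29
After byte 4 (0xE9): reg=0x4E
After byte 5 (0xE6): reg=0x51
After byte 6 (0x65): reg=0x8C
After byte 7 (0x9D): reg=0x77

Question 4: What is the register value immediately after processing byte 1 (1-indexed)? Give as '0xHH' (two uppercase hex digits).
Answer: 0xFC

Derivation:
After byte 1 (0x71): reg=0xFC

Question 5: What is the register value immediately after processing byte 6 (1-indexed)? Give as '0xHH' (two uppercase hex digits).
Answer: 0x8C

Derivation:
After byte 1 (0x71): reg=0xFC
After byte 2 (0x99): reg=0x3C
After byte 3 (0x5E): reg=0x29
After byte 4 (0xE9): reg=0x4E
After byte 5 (0xE6): reg=0x51
After byte 6 (0x65): reg=0x8C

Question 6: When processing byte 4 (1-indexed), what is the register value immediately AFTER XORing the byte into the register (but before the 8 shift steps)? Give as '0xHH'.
Register before byte 4: 0x29
Byte 4: 0xE9
0x29 XOR 0xE9 = 0xC0

Answer: 0xC0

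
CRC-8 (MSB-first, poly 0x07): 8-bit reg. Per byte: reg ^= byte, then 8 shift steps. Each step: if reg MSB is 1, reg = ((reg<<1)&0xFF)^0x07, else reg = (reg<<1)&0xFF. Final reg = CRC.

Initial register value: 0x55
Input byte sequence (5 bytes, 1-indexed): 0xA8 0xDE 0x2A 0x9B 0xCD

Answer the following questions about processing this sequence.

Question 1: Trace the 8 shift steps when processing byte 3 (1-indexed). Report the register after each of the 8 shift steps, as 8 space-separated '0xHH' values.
After byte 1 (0xA8): reg=0xFD
After byte 2 (0xDE): reg=0xE9
Register before byte 3: 0xE9
After XOR with byte 0x2A: 0xC3

Answer: 0x81 0x05 0x0A 0x14 0x28 0x50 0xA0 0x47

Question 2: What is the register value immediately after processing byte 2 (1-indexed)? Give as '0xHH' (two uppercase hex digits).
Answer: 0xE9

Derivation:
After byte 1 (0xA8): reg=0xFD
After byte 2 (0xDE): reg=0xE9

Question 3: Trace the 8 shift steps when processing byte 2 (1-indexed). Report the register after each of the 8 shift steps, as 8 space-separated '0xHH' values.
Answer: 0x46 0x8C 0x1F 0x3E 0x7C 0xF8 0xF7 0xE9

Derivation:
After byte 1 (0xA8): reg=0xFD
Register before byte 2: 0xFD
After XOR with byte 0xDE: 0x23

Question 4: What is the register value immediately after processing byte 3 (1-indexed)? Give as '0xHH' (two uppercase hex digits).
Answer: 0x47

Derivation:
After byte 1 (0xA8): reg=0xFD
After byte 2 (0xDE): reg=0xE9
After byte 3 (0x2A): reg=0x47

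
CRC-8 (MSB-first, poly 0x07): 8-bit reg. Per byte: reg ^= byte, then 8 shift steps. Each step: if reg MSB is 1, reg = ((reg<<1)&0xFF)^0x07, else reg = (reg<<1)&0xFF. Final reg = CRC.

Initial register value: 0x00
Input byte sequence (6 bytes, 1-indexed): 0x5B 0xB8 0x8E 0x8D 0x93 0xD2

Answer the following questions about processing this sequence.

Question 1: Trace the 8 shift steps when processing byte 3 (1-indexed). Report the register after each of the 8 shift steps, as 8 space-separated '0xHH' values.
After byte 1 (0x5B): reg=0x86
After byte 2 (0xB8): reg=0xBA
Register before byte 3: 0xBA
After XOR with byte 0x8E: 0x34

Answer: 0x68 0xD0 0xA7 0x49 0x92 0x23 0x46 0x8C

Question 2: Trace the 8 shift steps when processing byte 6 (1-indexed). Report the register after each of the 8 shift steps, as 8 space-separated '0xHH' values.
After byte 1 (0x5B): reg=0x86
After byte 2 (0xB8): reg=0xBA
After byte 3 (0x8E): reg=0x8C
After byte 4 (0x8D): reg=0x07
After byte 5 (0x93): reg=0xE5
Register before byte 6: 0xE5
After XOR with byte 0xD2: 0x37

Answer: 0x6E 0xDC 0xBF 0x79 0xF2 0xE3 0xC1 0x85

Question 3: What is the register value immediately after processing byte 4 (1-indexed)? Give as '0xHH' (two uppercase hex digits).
Answer: 0x07

Derivation:
After byte 1 (0x5B): reg=0x86
After byte 2 (0xB8): reg=0xBA
After byte 3 (0x8E): reg=0x8C
After byte 4 (0x8D): reg=0x07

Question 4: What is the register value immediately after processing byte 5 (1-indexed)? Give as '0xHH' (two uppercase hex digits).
After byte 1 (0x5B): reg=0x86
After byte 2 (0xB8): reg=0xBA
After byte 3 (0x8E): reg=0x8C
After byte 4 (0x8D): reg=0x07
After byte 5 (0x93): reg=0xE5

Answer: 0xE5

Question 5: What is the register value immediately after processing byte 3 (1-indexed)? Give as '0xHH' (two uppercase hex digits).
After byte 1 (0x5B): reg=0x86
After byte 2 (0xB8): reg=0xBA
After byte 3 (0x8E): reg=0x8C

Answer: 0x8C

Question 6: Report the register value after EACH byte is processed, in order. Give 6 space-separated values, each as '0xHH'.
0x86 0xBA 0x8C 0x07 0xE5 0x85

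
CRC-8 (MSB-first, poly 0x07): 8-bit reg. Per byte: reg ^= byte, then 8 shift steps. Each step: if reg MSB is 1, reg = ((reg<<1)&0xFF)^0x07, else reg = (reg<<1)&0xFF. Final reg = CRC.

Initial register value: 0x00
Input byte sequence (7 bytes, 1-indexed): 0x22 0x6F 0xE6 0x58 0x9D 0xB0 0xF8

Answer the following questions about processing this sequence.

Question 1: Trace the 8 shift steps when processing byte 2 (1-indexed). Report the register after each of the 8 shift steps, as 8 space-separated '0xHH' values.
Answer: 0x05 0x0A 0x14 0x28 0x50 0xA0 0x47 0x8E

Derivation:
After byte 1 (0x22): reg=0xEE
Register before byte 2: 0xEE
After XOR with byte 0x6F: 0x81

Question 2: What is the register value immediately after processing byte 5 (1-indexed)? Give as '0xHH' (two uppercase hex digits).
Answer: 0xEA

Derivation:
After byte 1 (0x22): reg=0xEE
After byte 2 (0x6F): reg=0x8E
After byte 3 (0xE6): reg=0x1F
After byte 4 (0x58): reg=0xD2
After byte 5 (0x9D): reg=0xEA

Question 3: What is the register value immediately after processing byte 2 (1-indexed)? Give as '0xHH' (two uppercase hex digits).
After byte 1 (0x22): reg=0xEE
After byte 2 (0x6F): reg=0x8E

Answer: 0x8E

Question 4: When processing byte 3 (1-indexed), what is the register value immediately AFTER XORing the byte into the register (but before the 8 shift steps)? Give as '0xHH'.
Answer: 0x68

Derivation:
Register before byte 3: 0x8E
Byte 3: 0xE6
0x8E XOR 0xE6 = 0x68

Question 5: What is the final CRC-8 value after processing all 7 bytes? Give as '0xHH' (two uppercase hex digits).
Answer: 0x68

Derivation:
After byte 1 (0x22): reg=0xEE
After byte 2 (0x6F): reg=0x8E
After byte 3 (0xE6): reg=0x1F
After byte 4 (0x58): reg=0xD2
After byte 5 (0x9D): reg=0xEA
After byte 6 (0xB0): reg=0x81
After byte 7 (0xF8): reg=0x68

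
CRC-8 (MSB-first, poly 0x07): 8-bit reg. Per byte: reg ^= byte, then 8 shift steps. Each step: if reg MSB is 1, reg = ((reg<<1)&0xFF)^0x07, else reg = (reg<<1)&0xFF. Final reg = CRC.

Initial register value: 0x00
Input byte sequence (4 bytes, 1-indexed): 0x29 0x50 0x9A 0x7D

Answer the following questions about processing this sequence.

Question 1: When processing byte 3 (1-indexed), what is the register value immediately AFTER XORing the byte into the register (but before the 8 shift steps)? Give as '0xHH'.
Answer: 0x3E

Derivation:
Register before byte 3: 0xA4
Byte 3: 0x9A
0xA4 XOR 0x9A = 0x3E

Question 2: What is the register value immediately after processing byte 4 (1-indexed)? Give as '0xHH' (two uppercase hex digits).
Answer: 0x5B

Derivation:
After byte 1 (0x29): reg=0xDF
After byte 2 (0x50): reg=0xA4
After byte 3 (0x9A): reg=0xBA
After byte 4 (0x7D): reg=0x5B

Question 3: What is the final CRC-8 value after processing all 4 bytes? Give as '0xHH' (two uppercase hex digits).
Answer: 0x5B

Derivation:
After byte 1 (0x29): reg=0xDF
After byte 2 (0x50): reg=0xA4
After byte 3 (0x9A): reg=0xBA
After byte 4 (0x7D): reg=0x5B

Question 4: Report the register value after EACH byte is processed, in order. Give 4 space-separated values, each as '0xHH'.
0xDF 0xA4 0xBA 0x5B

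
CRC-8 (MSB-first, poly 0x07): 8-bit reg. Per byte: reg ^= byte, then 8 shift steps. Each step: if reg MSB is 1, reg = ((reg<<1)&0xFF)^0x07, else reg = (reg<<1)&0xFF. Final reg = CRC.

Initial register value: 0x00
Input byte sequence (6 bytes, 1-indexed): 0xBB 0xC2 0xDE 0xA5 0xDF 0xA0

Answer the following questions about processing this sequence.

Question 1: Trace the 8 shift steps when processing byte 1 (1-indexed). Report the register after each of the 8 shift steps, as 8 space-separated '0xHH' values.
Answer: 0x71 0xE2 0xC3 0x81 0x05 0x0A 0x14 0x28

Derivation:
Register before byte 1: 0x00
After XOR with byte 0xBB: 0xBB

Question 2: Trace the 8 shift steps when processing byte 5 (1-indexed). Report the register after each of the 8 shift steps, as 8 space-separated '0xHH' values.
Answer: 0x17 0x2E 0x5C 0xB8 0x77 0xEE 0xDB 0xB1

Derivation:
After byte 1 (0xBB): reg=0x28
After byte 2 (0xC2): reg=0x98
After byte 3 (0xDE): reg=0xD5
After byte 4 (0xA5): reg=0x57
Register before byte 5: 0x57
After XOR with byte 0xDF: 0x88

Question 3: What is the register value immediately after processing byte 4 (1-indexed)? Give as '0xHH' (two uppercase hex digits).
Answer: 0x57

Derivation:
After byte 1 (0xBB): reg=0x28
After byte 2 (0xC2): reg=0x98
After byte 3 (0xDE): reg=0xD5
After byte 4 (0xA5): reg=0x57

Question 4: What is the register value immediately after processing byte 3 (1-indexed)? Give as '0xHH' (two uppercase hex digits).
After byte 1 (0xBB): reg=0x28
After byte 2 (0xC2): reg=0x98
After byte 3 (0xDE): reg=0xD5

Answer: 0xD5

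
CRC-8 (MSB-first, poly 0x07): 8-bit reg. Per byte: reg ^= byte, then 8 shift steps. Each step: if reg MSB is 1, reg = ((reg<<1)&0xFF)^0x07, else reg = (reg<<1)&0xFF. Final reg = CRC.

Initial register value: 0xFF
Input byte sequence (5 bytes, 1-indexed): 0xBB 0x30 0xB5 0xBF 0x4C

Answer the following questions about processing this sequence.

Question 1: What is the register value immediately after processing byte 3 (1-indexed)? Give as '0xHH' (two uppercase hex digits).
Answer: 0xD6

Derivation:
After byte 1 (0xBB): reg=0xDB
After byte 2 (0x30): reg=0x9F
After byte 3 (0xB5): reg=0xD6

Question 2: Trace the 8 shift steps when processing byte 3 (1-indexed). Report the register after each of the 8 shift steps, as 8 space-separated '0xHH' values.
After byte 1 (0xBB): reg=0xDB
After byte 2 (0x30): reg=0x9F
Register before byte 3: 0x9F
After XOR with byte 0xB5: 0x2A

Answer: 0x54 0xA8 0x57 0xAE 0x5B 0xB6 0x6B 0xD6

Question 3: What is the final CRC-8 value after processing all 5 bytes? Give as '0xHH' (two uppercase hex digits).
After byte 1 (0xBB): reg=0xDB
After byte 2 (0x30): reg=0x9F
After byte 3 (0xB5): reg=0xD6
After byte 4 (0xBF): reg=0x18
After byte 5 (0x4C): reg=0xAB

Answer: 0xAB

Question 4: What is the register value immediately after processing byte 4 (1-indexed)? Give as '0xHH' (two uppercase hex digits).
Answer: 0x18

Derivation:
After byte 1 (0xBB): reg=0xDB
After byte 2 (0x30): reg=0x9F
After byte 3 (0xB5): reg=0xD6
After byte 4 (0xBF): reg=0x18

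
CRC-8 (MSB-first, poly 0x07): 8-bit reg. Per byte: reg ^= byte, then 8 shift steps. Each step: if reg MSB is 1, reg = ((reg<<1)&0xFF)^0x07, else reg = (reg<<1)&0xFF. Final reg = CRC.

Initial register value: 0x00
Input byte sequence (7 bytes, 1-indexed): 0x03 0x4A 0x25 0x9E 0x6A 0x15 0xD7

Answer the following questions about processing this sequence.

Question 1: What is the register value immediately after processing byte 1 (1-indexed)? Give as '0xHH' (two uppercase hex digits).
Answer: 0x09

Derivation:
After byte 1 (0x03): reg=0x09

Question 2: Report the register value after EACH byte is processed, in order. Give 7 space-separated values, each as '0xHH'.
0x09 0xCE 0x9F 0x07 0x04 0x77 0x69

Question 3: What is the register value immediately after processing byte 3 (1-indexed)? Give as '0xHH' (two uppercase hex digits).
After byte 1 (0x03): reg=0x09
After byte 2 (0x4A): reg=0xCE
After byte 3 (0x25): reg=0x9F

Answer: 0x9F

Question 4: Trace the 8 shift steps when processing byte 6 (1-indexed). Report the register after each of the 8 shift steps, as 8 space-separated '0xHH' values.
Answer: 0x22 0x44 0x88 0x17 0x2E 0x5C 0xB8 0x77

Derivation:
After byte 1 (0x03): reg=0x09
After byte 2 (0x4A): reg=0xCE
After byte 3 (0x25): reg=0x9F
After byte 4 (0x9E): reg=0x07
After byte 5 (0x6A): reg=0x04
Register before byte 6: 0x04
After XOR with byte 0x15: 0x11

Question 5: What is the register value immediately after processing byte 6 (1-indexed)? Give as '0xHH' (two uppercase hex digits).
Answer: 0x77

Derivation:
After byte 1 (0x03): reg=0x09
After byte 2 (0x4A): reg=0xCE
After byte 3 (0x25): reg=0x9F
After byte 4 (0x9E): reg=0x07
After byte 5 (0x6A): reg=0x04
After byte 6 (0x15): reg=0x77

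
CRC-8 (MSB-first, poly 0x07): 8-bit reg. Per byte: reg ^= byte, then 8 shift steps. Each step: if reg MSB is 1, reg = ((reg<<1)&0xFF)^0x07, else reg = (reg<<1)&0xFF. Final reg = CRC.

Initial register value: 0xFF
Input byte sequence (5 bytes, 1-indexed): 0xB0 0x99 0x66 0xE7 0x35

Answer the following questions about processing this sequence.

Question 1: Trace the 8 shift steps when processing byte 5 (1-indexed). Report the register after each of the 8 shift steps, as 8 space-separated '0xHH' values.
Answer: 0xB9 0x75 0xEA 0xD3 0xA1 0x45 0x8A 0x13

Derivation:
After byte 1 (0xB0): reg=0xEA
After byte 2 (0x99): reg=0x5E
After byte 3 (0x66): reg=0xA8
After byte 4 (0xE7): reg=0xEA
Register before byte 5: 0xEA
After XOR with byte 0x35: 0xDF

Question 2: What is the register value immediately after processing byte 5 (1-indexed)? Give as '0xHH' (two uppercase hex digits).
Answer: 0x13

Derivation:
After byte 1 (0xB0): reg=0xEA
After byte 2 (0x99): reg=0x5E
After byte 3 (0x66): reg=0xA8
After byte 4 (0xE7): reg=0xEA
After byte 5 (0x35): reg=0x13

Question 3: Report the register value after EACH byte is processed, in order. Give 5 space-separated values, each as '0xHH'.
0xEA 0x5E 0xA8 0xEA 0x13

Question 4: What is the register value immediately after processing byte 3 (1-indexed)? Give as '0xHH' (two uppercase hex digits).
After byte 1 (0xB0): reg=0xEA
After byte 2 (0x99): reg=0x5E
After byte 3 (0x66): reg=0xA8

Answer: 0xA8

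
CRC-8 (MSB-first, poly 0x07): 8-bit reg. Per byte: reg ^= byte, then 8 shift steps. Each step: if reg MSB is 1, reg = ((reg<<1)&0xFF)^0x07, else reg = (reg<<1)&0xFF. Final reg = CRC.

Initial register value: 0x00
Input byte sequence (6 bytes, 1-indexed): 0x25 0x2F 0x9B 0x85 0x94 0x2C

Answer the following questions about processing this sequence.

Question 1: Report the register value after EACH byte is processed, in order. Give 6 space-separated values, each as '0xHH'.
0xFB 0x22 0x26 0x60 0xC2 0x84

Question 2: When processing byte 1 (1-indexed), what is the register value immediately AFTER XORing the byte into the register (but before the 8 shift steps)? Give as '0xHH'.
Register before byte 1: 0x00
Byte 1: 0x25
0x00 XOR 0x25 = 0x25

Answer: 0x25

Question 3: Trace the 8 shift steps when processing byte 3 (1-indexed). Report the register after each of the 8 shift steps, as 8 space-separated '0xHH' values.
Answer: 0x75 0xEA 0xD3 0xA1 0x45 0x8A 0x13 0x26

Derivation:
After byte 1 (0x25): reg=0xFB
After byte 2 (0x2F): reg=0x22
Register before byte 3: 0x22
After XOR with byte 0x9B: 0xB9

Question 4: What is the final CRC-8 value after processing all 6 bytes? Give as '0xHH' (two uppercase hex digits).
Answer: 0x84

Derivation:
After byte 1 (0x25): reg=0xFB
After byte 2 (0x2F): reg=0x22
After byte 3 (0x9B): reg=0x26
After byte 4 (0x85): reg=0x60
After byte 5 (0x94): reg=0xC2
After byte 6 (0x2C): reg=0x84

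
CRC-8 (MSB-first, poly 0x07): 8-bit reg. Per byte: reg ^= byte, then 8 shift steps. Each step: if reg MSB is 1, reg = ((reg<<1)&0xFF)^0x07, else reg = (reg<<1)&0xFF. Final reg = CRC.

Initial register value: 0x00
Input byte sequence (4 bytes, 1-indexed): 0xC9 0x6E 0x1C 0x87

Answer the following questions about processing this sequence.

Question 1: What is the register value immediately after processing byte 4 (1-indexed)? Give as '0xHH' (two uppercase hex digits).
After byte 1 (0xC9): reg=0x71
After byte 2 (0x6E): reg=0x5D
After byte 3 (0x1C): reg=0xC0
After byte 4 (0x87): reg=0xD2

Answer: 0xD2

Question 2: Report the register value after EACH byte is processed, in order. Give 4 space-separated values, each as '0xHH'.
0x71 0x5D 0xC0 0xD2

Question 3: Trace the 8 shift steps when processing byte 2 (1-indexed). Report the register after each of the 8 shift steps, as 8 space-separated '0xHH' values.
After byte 1 (0xC9): reg=0x71
Register before byte 2: 0x71
After XOR with byte 0x6E: 0x1F

Answer: 0x3E 0x7C 0xF8 0xF7 0xE9 0xD5 0xAD 0x5D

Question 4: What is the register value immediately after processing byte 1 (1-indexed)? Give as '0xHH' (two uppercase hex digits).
Answer: 0x71

Derivation:
After byte 1 (0xC9): reg=0x71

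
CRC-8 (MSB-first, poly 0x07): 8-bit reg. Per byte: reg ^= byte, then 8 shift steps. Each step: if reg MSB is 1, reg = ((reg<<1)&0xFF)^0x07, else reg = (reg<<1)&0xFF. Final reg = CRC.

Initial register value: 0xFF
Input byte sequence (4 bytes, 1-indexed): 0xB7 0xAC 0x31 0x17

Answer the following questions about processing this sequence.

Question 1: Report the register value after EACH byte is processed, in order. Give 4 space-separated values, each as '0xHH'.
0xFF 0xBE 0xA4 0x10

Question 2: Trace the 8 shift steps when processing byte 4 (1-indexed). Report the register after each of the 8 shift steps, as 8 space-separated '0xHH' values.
After byte 1 (0xB7): reg=0xFF
After byte 2 (0xAC): reg=0xBE
After byte 3 (0x31): reg=0xA4
Register before byte 4: 0xA4
After XOR with byte 0x17: 0xB3

Answer: 0x61 0xC2 0x83 0x01 0x02 0x04 0x08 0x10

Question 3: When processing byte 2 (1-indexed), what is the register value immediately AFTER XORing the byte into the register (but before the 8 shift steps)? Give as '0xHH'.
Answer: 0x53

Derivation:
Register before byte 2: 0xFF
Byte 2: 0xAC
0xFF XOR 0xAC = 0x53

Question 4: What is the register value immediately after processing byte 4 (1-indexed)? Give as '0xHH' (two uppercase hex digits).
Answer: 0x10

Derivation:
After byte 1 (0xB7): reg=0xFF
After byte 2 (0xAC): reg=0xBE
After byte 3 (0x31): reg=0xA4
After byte 4 (0x17): reg=0x10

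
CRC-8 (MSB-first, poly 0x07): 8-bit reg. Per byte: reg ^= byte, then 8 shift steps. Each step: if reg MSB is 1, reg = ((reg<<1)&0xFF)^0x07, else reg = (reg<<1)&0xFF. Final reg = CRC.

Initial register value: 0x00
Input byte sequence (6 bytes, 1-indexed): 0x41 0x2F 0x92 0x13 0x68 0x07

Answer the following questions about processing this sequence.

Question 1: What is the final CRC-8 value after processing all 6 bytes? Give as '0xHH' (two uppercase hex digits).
After byte 1 (0x41): reg=0xC0
After byte 2 (0x2F): reg=0x83
After byte 3 (0x92): reg=0x77
After byte 4 (0x13): reg=0x3B
After byte 5 (0x68): reg=0xBE
After byte 6 (0x07): reg=0x26

Answer: 0x26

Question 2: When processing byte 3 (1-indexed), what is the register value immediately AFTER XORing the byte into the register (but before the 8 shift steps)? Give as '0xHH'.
Answer: 0x11

Derivation:
Register before byte 3: 0x83
Byte 3: 0x92
0x83 XOR 0x92 = 0x11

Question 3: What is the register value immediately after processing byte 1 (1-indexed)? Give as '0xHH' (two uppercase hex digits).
After byte 1 (0x41): reg=0xC0

Answer: 0xC0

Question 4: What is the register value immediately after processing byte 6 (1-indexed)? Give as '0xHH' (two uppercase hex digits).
Answer: 0x26

Derivation:
After byte 1 (0x41): reg=0xC0
After byte 2 (0x2F): reg=0x83
After byte 3 (0x92): reg=0x77
After byte 4 (0x13): reg=0x3B
After byte 5 (0x68): reg=0xBE
After byte 6 (0x07): reg=0x26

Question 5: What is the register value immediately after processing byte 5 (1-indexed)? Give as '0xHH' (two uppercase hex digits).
After byte 1 (0x41): reg=0xC0
After byte 2 (0x2F): reg=0x83
After byte 3 (0x92): reg=0x77
After byte 4 (0x13): reg=0x3B
After byte 5 (0x68): reg=0xBE

Answer: 0xBE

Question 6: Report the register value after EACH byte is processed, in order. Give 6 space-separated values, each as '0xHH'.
0xC0 0x83 0x77 0x3B 0xBE 0x26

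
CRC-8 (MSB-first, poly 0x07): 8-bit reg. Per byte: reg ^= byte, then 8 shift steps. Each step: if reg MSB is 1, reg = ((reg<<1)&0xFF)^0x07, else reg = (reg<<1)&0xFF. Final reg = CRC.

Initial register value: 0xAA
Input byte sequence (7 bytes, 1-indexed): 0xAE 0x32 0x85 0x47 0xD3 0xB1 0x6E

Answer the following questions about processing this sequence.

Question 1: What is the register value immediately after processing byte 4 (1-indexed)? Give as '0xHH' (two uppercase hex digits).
Answer: 0x4A

Derivation:
After byte 1 (0xAE): reg=0x1C
After byte 2 (0x32): reg=0xCA
After byte 3 (0x85): reg=0xEA
After byte 4 (0x47): reg=0x4A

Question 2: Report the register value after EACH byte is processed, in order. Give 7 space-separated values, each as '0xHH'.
0x1C 0xCA 0xEA 0x4A 0xC6 0x42 0xC4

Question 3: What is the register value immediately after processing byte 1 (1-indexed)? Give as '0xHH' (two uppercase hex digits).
After byte 1 (0xAE): reg=0x1C

Answer: 0x1C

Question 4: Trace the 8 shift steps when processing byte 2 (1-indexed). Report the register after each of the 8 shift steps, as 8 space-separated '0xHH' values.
After byte 1 (0xAE): reg=0x1C
Register before byte 2: 0x1C
After XOR with byte 0x32: 0x2E

Answer: 0x5C 0xB8 0x77 0xEE 0xDB 0xB1 0x65 0xCA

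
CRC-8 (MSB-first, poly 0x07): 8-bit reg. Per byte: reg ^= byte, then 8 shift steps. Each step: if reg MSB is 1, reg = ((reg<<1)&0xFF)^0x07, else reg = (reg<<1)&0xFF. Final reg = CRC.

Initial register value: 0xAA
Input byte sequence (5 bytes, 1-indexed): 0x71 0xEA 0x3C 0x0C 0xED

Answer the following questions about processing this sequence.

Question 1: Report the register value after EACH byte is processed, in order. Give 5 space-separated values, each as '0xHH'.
0x0F 0xB5 0xB6 0x2F 0x40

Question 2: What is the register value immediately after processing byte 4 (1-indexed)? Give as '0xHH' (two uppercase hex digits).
After byte 1 (0x71): reg=0x0F
After byte 2 (0xEA): reg=0xB5
After byte 3 (0x3C): reg=0xB6
After byte 4 (0x0C): reg=0x2F

Answer: 0x2F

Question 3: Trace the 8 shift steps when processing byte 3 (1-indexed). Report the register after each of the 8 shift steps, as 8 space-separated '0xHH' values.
Answer: 0x15 0x2A 0x54 0xA8 0x57 0xAE 0x5B 0xB6

Derivation:
After byte 1 (0x71): reg=0x0F
After byte 2 (0xEA): reg=0xB5
Register before byte 3: 0xB5
After XOR with byte 0x3C: 0x89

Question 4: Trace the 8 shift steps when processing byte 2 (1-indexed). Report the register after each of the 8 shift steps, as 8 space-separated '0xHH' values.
After byte 1 (0x71): reg=0x0F
Register before byte 2: 0x0F
After XOR with byte 0xEA: 0xE5

Answer: 0xCD 0x9D 0x3D 0x7A 0xF4 0xEF 0xD9 0xB5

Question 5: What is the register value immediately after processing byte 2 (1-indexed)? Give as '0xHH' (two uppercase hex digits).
After byte 1 (0x71): reg=0x0F
After byte 2 (0xEA): reg=0xB5

Answer: 0xB5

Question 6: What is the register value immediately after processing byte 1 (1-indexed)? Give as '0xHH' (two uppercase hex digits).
After byte 1 (0x71): reg=0x0F

Answer: 0x0F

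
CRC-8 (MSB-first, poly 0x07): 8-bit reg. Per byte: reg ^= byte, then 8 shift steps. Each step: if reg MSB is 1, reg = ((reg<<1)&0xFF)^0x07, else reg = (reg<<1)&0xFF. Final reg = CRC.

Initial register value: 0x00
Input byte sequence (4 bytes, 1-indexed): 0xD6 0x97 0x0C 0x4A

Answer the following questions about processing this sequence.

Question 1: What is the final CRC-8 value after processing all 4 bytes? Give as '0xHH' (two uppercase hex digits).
After byte 1 (0xD6): reg=0x2C
After byte 2 (0x97): reg=0x28
After byte 3 (0x0C): reg=0xFC
After byte 4 (0x4A): reg=0x0B

Answer: 0x0B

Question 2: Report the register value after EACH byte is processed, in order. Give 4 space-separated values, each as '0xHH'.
0x2C 0x28 0xFC 0x0B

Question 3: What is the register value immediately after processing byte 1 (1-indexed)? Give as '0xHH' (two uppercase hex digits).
After byte 1 (0xD6): reg=0x2C

Answer: 0x2C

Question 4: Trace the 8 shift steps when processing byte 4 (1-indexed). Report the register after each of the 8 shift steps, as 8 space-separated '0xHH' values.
Answer: 0x6B 0xD6 0xAB 0x51 0xA2 0x43 0x86 0x0B

Derivation:
After byte 1 (0xD6): reg=0x2C
After byte 2 (0x97): reg=0x28
After byte 3 (0x0C): reg=0xFC
Register before byte 4: 0xFC
After XOR with byte 0x4A: 0xB6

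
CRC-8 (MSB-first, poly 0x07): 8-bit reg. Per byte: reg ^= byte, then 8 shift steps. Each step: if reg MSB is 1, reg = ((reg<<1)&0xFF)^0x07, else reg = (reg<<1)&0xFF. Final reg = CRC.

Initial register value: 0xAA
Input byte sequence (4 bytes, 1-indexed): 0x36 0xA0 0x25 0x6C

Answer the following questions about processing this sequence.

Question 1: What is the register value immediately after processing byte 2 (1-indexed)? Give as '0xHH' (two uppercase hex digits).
Answer: 0x74

Derivation:
After byte 1 (0x36): reg=0xDD
After byte 2 (0xA0): reg=0x74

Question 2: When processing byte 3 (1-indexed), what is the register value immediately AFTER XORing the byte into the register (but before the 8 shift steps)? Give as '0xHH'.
Answer: 0x51

Derivation:
Register before byte 3: 0x74
Byte 3: 0x25
0x74 XOR 0x25 = 0x51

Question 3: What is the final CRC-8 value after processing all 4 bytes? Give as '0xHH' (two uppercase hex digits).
Answer: 0x1A

Derivation:
After byte 1 (0x36): reg=0xDD
After byte 2 (0xA0): reg=0x74
After byte 3 (0x25): reg=0xB0
After byte 4 (0x6C): reg=0x1A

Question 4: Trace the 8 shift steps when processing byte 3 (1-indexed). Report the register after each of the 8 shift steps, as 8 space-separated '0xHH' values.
After byte 1 (0x36): reg=0xDD
After byte 2 (0xA0): reg=0x74
Register before byte 3: 0x74
After XOR with byte 0x25: 0x51

Answer: 0xA2 0x43 0x86 0x0B 0x16 0x2C 0x58 0xB0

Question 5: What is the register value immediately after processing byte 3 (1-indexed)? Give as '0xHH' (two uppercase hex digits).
Answer: 0xB0

Derivation:
After byte 1 (0x36): reg=0xDD
After byte 2 (0xA0): reg=0x74
After byte 3 (0x25): reg=0xB0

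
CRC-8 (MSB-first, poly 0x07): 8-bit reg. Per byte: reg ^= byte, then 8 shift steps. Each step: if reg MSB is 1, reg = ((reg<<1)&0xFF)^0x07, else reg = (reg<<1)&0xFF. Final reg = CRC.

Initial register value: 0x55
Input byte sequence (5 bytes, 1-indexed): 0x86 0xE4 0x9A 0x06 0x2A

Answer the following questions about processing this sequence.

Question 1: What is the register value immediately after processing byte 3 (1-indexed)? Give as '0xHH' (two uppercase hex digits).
After byte 1 (0x86): reg=0x37
After byte 2 (0xE4): reg=0x37
After byte 3 (0x9A): reg=0x4A

Answer: 0x4A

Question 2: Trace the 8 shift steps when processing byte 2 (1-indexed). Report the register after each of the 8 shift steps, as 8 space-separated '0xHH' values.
After byte 1 (0x86): reg=0x37
Register before byte 2: 0x37
After XOR with byte 0xE4: 0xD3

Answer: 0xA1 0x45 0x8A 0x13 0x26 0x4C 0x98 0x37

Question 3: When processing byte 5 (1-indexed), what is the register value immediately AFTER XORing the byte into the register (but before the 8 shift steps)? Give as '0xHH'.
Answer: 0xC9

Derivation:
Register before byte 5: 0xE3
Byte 5: 0x2A
0xE3 XOR 0x2A = 0xC9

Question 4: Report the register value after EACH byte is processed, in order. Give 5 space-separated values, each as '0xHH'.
0x37 0x37 0x4A 0xE3 0x71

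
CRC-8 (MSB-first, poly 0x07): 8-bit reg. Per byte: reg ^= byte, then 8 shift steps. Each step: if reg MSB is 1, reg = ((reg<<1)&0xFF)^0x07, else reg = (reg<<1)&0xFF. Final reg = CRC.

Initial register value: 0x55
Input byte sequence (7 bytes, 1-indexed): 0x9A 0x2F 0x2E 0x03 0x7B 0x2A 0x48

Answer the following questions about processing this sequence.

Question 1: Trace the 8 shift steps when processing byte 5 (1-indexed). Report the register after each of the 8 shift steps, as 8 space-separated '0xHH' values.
After byte 1 (0x9A): reg=0x63
After byte 2 (0x2F): reg=0xE3
After byte 3 (0x2E): reg=0x6D
After byte 4 (0x03): reg=0x0D
Register before byte 5: 0x0D
After XOR with byte 0x7B: 0x76

Answer: 0xEC 0xDF 0xB9 0x75 0xEA 0xD3 0xA1 0x45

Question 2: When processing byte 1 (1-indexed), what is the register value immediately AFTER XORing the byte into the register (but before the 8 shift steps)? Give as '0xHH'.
Register before byte 1: 0x55
Byte 1: 0x9A
0x55 XOR 0x9A = 0xCF

Answer: 0xCF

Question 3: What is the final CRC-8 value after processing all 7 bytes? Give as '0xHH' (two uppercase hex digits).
After byte 1 (0x9A): reg=0x63
After byte 2 (0x2F): reg=0xE3
After byte 3 (0x2E): reg=0x6D
After byte 4 (0x03): reg=0x0D
After byte 5 (0x7B): reg=0x45
After byte 6 (0x2A): reg=0x0A
After byte 7 (0x48): reg=0xC9

Answer: 0xC9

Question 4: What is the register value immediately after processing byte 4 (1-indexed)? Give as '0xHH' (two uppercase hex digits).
After byte 1 (0x9A): reg=0x63
After byte 2 (0x2F): reg=0xE3
After byte 3 (0x2E): reg=0x6D
After byte 4 (0x03): reg=0x0D

Answer: 0x0D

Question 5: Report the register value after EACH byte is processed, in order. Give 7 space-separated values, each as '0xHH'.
0x63 0xE3 0x6D 0x0D 0x45 0x0A 0xC9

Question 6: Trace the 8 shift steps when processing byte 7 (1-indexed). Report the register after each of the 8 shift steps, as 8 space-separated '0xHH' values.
After byte 1 (0x9A): reg=0x63
After byte 2 (0x2F): reg=0xE3
After byte 3 (0x2E): reg=0x6D
After byte 4 (0x03): reg=0x0D
After byte 5 (0x7B): reg=0x45
After byte 6 (0x2A): reg=0x0A
Register before byte 7: 0x0A
After XOR with byte 0x48: 0x42

Answer: 0x84 0x0F 0x1E 0x3C 0x78 0xF0 0xE7 0xC9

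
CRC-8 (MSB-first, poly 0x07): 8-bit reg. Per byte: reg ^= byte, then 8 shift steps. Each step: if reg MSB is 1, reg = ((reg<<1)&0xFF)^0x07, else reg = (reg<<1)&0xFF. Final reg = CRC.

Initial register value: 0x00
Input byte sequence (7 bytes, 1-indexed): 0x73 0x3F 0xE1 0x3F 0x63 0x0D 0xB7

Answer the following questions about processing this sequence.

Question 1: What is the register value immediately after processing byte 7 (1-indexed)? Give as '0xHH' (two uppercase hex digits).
After byte 1 (0x73): reg=0x5E
After byte 2 (0x3F): reg=0x20
After byte 3 (0xE1): reg=0x49
After byte 4 (0x3F): reg=0x45
After byte 5 (0x63): reg=0xF2
After byte 6 (0x0D): reg=0xF3
After byte 7 (0xB7): reg=0xDB

Answer: 0xDB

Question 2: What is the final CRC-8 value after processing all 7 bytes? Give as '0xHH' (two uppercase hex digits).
Answer: 0xDB

Derivation:
After byte 1 (0x73): reg=0x5E
After byte 2 (0x3F): reg=0x20
After byte 3 (0xE1): reg=0x49
After byte 4 (0x3F): reg=0x45
After byte 5 (0x63): reg=0xF2
After byte 6 (0x0D): reg=0xF3
After byte 7 (0xB7): reg=0xDB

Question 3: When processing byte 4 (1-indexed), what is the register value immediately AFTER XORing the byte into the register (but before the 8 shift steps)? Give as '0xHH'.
Answer: 0x76

Derivation:
Register before byte 4: 0x49
Byte 4: 0x3F
0x49 XOR 0x3F = 0x76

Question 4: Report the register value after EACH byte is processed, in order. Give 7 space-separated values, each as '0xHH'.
0x5E 0x20 0x49 0x45 0xF2 0xF3 0xDB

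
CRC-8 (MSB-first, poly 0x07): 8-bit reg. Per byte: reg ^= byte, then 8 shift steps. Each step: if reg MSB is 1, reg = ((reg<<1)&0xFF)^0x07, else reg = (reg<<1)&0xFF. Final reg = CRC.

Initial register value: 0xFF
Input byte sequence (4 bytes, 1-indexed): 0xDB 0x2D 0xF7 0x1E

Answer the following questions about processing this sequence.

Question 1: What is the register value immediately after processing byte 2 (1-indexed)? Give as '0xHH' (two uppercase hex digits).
Answer: 0x39

Derivation:
After byte 1 (0xDB): reg=0xFC
After byte 2 (0x2D): reg=0x39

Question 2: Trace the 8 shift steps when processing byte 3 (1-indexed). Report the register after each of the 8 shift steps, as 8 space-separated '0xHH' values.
After byte 1 (0xDB): reg=0xFC
After byte 2 (0x2D): reg=0x39
Register before byte 3: 0x39
After XOR with byte 0xF7: 0xCE

Answer: 0x9B 0x31 0x62 0xC4 0x8F 0x19 0x32 0x64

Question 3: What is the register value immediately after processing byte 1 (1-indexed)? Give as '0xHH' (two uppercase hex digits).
Answer: 0xFC

Derivation:
After byte 1 (0xDB): reg=0xFC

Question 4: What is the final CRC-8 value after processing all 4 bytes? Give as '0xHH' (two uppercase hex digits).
After byte 1 (0xDB): reg=0xFC
After byte 2 (0x2D): reg=0x39
After byte 3 (0xF7): reg=0x64
After byte 4 (0x1E): reg=0x61

Answer: 0x61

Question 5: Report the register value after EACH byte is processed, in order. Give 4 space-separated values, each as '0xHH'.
0xFC 0x39 0x64 0x61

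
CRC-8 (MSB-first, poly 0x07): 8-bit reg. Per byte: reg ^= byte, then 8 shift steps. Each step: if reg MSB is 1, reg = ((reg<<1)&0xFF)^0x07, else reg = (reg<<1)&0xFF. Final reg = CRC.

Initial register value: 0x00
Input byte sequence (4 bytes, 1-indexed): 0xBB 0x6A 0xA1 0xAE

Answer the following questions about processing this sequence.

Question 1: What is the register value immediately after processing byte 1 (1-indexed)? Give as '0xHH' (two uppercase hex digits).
After byte 1 (0xBB): reg=0x28

Answer: 0x28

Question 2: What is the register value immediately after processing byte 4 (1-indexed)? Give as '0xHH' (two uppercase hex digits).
Answer: 0x1E

Derivation:
After byte 1 (0xBB): reg=0x28
After byte 2 (0x6A): reg=0xC9
After byte 3 (0xA1): reg=0x1F
After byte 4 (0xAE): reg=0x1E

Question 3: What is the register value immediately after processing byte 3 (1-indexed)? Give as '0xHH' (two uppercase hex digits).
Answer: 0x1F

Derivation:
After byte 1 (0xBB): reg=0x28
After byte 2 (0x6A): reg=0xC9
After byte 3 (0xA1): reg=0x1F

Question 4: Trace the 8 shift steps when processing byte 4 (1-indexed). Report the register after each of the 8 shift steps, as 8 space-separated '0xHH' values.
After byte 1 (0xBB): reg=0x28
After byte 2 (0x6A): reg=0xC9
After byte 3 (0xA1): reg=0x1F
Register before byte 4: 0x1F
After XOR with byte 0xAE: 0xB1

Answer: 0x65 0xCA 0x93 0x21 0x42 0x84 0x0F 0x1E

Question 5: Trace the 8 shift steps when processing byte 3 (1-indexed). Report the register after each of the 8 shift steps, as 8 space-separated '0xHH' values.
Answer: 0xD0 0xA7 0x49 0x92 0x23 0x46 0x8C 0x1F

Derivation:
After byte 1 (0xBB): reg=0x28
After byte 2 (0x6A): reg=0xC9
Register before byte 3: 0xC9
After XOR with byte 0xA1: 0x68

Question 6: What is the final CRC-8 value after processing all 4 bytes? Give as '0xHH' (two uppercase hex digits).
After byte 1 (0xBB): reg=0x28
After byte 2 (0x6A): reg=0xC9
After byte 3 (0xA1): reg=0x1F
After byte 4 (0xAE): reg=0x1E

Answer: 0x1E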